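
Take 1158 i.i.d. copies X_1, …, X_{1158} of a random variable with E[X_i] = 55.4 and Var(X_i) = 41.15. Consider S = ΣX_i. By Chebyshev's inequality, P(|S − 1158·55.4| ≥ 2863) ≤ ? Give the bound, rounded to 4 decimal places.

Var(S) = n·Var(X_i) = 1158·41.15 = 47651.7.
Chebyshev: P(|S − 1158·55.4| ≥ 2863) ≤ Var(S)/2863² = 47651.7/8196769 = 0.0058.

0.0058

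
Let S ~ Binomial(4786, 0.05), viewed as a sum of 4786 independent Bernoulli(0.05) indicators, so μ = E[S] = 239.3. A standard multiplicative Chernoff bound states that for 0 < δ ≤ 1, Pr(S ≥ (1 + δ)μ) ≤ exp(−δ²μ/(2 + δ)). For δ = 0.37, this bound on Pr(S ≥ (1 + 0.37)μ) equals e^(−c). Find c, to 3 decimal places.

c = δ²μ/(2 + δ) = 0.37²·239.3/(2 + 0.37) = 13.8229.

13.823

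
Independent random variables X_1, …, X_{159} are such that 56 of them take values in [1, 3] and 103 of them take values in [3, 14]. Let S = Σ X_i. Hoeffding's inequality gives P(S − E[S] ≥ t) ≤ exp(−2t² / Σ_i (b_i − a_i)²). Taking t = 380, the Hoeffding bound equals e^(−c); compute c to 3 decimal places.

Σ(b_i − a_i)² = 56·2² + 103·11² = 12687.
c = 2t² / 12687 = 2·380² / 12687 = 22.7635.

22.763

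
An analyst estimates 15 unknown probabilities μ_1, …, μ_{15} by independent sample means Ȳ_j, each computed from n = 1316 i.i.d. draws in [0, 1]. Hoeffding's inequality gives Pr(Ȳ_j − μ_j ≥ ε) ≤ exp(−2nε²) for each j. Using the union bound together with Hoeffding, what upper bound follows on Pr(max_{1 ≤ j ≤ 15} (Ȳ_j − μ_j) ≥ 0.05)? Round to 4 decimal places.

Per-experiment Hoeffding bound: exp(−2·1316·0.05²) = exp(−6.58000) = 0.0013878.
Union bound over 15 events: 15·0.0013878 = 0.02082.

0.0208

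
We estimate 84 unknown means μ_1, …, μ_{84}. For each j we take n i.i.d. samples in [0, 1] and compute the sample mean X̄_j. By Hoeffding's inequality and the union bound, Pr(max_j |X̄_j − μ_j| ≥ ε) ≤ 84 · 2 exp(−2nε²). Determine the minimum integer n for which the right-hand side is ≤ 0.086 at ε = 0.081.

Need 2·84·exp(−2nε²) ≤ 0.086, i.e. exp(−2nε²) ≤ 0.086/168.
So 2nε² ≥ ln(168/0.086) = 7.577372.
Hence n ≥ 7.577372/(2·0.081²) = 577.456.
The smallest integer n is 578.

578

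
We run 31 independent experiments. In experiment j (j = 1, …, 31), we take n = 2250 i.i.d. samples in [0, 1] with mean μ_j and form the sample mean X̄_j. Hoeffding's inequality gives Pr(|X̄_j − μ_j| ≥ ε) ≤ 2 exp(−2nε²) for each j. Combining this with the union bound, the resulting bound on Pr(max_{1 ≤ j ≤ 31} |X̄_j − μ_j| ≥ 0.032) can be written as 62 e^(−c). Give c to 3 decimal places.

4.608

Union bound over the 31 events: Pr(max_{1 ≤ j ≤ 31} |X̄_j − μ_j| ≥ 0.032) ≤ 31·2·exp(−2nε²) = 62 exp(−2·2250·0.032²).
So c = 2·2250·0.032² = 4.6080.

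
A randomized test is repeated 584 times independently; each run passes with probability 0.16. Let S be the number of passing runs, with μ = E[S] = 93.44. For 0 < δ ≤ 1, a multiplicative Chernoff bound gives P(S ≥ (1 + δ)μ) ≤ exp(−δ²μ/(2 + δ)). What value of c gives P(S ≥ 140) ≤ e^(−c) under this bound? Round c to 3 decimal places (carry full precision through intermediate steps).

9.286

Write 140 = (1 + δ)μ, so δ = 140/93.44 − 1 = 0.4982877…
Then the exponent is δ²μ/(2 + δ) = (140 − μ)² / (μ·(2 + δ)) = 9.286470.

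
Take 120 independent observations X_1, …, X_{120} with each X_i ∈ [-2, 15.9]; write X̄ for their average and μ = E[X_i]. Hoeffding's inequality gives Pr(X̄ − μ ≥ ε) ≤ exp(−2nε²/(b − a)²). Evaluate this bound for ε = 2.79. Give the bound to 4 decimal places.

0.0029

Exponent: 2nε²/(b − a)² = 2·120·2.79² / 17.9² = 5.83060.
Bound = exp(−5.83060) = 0.00294.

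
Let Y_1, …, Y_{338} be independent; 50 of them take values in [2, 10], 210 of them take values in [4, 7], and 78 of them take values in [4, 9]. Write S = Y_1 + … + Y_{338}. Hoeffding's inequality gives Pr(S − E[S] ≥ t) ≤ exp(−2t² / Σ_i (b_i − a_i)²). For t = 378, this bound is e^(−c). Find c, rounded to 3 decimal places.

40.592

Σ(b_i − a_i)² = 50·8² + 210·3² + 78·5² = 7040.
c = 2t² / 7040 = 2·378² / 7040 = 40.5920.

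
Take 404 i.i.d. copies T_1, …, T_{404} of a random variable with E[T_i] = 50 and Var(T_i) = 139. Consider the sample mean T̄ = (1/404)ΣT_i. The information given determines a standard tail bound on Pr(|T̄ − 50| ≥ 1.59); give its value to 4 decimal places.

With mean and variance of each term known, Chebyshev's inequality bounds the deviation of the sum (or sample mean).
Var(T̄) = Var(T_i)/n = 139/404 = 0.34406.
Chebyshev: Pr(|T̄ − 50| ≥ 1.59) ≤ Var(T̄)/(1.59)² = 139/(404·1.59²) = 0.1361.

0.1361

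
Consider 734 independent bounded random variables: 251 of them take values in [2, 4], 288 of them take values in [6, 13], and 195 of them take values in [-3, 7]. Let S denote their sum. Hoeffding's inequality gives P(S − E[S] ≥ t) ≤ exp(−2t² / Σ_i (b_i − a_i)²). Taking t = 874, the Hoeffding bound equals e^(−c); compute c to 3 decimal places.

Σ(b_i − a_i)² = 251·2² + 288·7² + 195·10² = 34616.
c = 2t² / 34616 = 2·874² / 34616 = 44.1343.

44.134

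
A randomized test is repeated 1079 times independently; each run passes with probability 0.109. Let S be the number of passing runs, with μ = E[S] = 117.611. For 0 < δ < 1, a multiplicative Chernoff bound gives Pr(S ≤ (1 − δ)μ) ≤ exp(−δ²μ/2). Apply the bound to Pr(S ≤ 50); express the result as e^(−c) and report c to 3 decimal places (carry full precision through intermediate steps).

19.434

Write 50 = (1 − δ)μ, so δ = 1 − 50/117.611 = 0.5748697…
Then the exponent is δ²μ/2 = (μ − 50)²/(2μ) = 19.433758.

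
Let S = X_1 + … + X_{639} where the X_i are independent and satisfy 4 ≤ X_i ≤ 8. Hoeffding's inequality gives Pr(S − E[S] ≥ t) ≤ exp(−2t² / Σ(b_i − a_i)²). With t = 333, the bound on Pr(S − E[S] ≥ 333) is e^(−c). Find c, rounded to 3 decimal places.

21.692

Σ(b_i − a_i)² = 639·(4)² = 10224.
c = 2t²/10224 = 2·333²/10224 = 21.6919.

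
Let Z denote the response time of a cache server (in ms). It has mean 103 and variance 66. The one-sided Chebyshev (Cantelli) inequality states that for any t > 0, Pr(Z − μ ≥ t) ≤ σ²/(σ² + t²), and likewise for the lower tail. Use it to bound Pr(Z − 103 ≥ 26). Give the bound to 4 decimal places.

Here σ² = 66 and t = 26, so σ² + t² = 742.
Cantelli's bound: 66/742 = 0.0889.

0.0889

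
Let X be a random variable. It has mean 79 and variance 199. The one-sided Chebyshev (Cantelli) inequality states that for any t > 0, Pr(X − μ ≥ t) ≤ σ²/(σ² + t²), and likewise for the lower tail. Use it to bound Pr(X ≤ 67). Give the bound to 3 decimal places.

Here σ² = 199 and t = 12, so σ² + t² = 343.
Cantelli's bound: 199/343 = 0.5802.

0.580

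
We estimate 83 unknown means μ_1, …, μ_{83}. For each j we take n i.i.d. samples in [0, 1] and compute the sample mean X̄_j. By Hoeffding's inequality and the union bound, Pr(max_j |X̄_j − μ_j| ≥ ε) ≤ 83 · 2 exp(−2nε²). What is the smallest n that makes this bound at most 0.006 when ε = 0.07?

1044

Need 2·83·exp(−2nε²) ≤ 0.006, i.e. exp(−2nε²) ≤ 0.006/166.
So 2nε² ≥ ln(166/0.006) = 10.227984.
Hence n ≥ 10.227984/(2·0.07²) = 1043.672.
The smallest integer n is 1044.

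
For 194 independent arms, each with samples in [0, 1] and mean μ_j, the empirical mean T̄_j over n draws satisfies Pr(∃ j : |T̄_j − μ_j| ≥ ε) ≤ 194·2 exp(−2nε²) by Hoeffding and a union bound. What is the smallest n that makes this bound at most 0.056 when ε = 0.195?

117

Need 2·194·exp(−2nε²) ≤ 0.056, i.e. exp(−2nε²) ≤ 0.056/388.
So 2nε² ≥ ln(388/0.056) = 8.843409.
Hence n ≥ 8.843409/(2·0.195²) = 116.284.
The smallest integer n is 117.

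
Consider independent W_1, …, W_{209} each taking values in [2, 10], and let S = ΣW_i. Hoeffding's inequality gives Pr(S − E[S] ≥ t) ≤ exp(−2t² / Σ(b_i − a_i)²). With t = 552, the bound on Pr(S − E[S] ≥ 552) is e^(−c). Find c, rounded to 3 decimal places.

45.560

Σ(b_i − a_i)² = 209·(8)² = 13376.
c = 2t²/13376 = 2·552²/13376 = 45.5598.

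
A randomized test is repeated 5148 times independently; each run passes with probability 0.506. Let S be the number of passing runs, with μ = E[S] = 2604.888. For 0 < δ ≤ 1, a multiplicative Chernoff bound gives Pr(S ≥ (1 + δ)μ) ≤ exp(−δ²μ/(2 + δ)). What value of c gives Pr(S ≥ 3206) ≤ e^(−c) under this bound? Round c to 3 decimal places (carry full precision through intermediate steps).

62.183

Write 3206 = (1 + δ)μ, so δ = 3206/2604.888 − 1 = 0.2307631…
Then the exponent is δ²μ/(2 + δ) = (3206 − μ)² / (μ·(2 + δ)) = 62.182516.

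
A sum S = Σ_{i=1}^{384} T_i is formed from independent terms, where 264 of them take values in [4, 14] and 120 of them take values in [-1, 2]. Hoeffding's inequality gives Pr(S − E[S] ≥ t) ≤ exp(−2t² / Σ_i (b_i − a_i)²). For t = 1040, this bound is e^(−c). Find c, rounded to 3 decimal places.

78.719

Σ(b_i − a_i)² = 264·10² + 120·3² = 27480.
c = 2t² / 27480 = 2·1040² / 27480 = 78.7191.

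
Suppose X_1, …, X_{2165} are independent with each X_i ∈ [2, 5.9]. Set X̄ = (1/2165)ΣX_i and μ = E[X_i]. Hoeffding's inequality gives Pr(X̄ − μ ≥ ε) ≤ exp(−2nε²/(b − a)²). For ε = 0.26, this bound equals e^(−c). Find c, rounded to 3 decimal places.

19.244

c = 2nε²/(b − a)² = 2·2165·0.26² / 3.9² = 19.2444.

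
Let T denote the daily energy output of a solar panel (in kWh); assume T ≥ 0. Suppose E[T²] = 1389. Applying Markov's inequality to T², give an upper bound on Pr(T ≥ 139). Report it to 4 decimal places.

0.0719

Since T ≥ 0, the event {T ≥ 139} is the same as {T² ≥ 19321}.
Markov's inequality applied to T² gives Pr(T² ≥ 19321) ≤ E[T²]/19321 = 1389/19321 = 0.0719.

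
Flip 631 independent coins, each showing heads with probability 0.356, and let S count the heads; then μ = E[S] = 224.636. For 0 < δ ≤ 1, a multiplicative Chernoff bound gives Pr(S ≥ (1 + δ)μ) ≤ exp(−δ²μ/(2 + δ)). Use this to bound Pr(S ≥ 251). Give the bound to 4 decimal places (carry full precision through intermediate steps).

Write 251 = (1 + δ)μ, so δ = 251/224.636 − 1 = 0.1173632…
Then the exponent is δ²μ/(2 + δ) = (251 − μ)² / (μ·(2 + δ)) = 1.461329.
Bound = exp(−1.461329) = 0.23193.

0.2319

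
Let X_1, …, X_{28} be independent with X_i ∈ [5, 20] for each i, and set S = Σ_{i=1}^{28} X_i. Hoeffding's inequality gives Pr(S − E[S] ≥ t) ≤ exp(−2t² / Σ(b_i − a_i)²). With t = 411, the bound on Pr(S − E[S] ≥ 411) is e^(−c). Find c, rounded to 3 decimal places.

Σ(b_i − a_i)² = 28·(15)² = 6300.
c = 2t²/6300 = 2·411²/6300 = 53.6257.

53.626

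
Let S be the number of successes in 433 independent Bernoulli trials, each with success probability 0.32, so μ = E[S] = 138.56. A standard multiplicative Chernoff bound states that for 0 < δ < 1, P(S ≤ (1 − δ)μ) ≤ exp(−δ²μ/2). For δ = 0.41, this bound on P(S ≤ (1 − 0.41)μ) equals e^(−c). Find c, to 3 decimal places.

11.646

c = δ²μ/2 = 0.41²·138.56/2 = 11.6460.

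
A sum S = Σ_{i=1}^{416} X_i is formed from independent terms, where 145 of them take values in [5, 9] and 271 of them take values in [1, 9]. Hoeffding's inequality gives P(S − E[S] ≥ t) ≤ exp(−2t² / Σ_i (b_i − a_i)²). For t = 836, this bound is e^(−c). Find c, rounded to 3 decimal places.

Σ(b_i − a_i)² = 145·4² + 271·8² = 19664.
c = 2t² / 19664 = 2·836² / 19664 = 71.0838.

71.084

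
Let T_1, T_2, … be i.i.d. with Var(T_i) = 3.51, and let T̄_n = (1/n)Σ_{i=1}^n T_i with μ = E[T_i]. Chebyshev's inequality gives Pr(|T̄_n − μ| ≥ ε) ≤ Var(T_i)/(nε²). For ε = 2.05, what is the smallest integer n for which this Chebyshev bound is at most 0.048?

18

Require 3.51/(n·2.05²) ≤ 0.048, i.e. n ≥ 3.51/(0.048·2.05²) = 17.400.
The smallest integer n is 18.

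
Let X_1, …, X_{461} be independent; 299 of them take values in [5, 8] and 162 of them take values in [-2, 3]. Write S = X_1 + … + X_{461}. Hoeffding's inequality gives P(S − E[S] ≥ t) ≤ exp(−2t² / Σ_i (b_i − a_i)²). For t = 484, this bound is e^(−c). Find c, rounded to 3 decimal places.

Σ(b_i − a_i)² = 299·3² + 162·5² = 6741.
c = 2t² / 6741 = 2·484² / 6741 = 69.5019.

69.502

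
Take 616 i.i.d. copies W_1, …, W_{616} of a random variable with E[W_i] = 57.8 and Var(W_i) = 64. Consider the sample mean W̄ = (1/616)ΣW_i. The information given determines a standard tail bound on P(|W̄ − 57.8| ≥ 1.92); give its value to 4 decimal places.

With mean and variance of each term known, Chebyshev's inequality bounds the deviation of the sum (or sample mean).
Var(W̄) = Var(W_i)/n = 64/616 = 0.1039.
Chebyshev: P(|W̄ − 57.8| ≥ 1.92) ≤ Var(W̄)/(1.92)² = 64/(616·1.92²) = 0.0282.

0.0282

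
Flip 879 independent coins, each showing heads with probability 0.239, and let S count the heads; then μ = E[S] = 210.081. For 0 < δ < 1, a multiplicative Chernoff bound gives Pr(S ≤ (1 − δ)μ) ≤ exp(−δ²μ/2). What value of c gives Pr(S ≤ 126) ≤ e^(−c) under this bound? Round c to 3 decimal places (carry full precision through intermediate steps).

16.826

Write 126 = (1 − δ)μ, so δ = 1 − 126/210.081 = 0.4002313…
Then the exponent is δ²μ/2 = (μ − 126)²/(2μ) = 16.825926.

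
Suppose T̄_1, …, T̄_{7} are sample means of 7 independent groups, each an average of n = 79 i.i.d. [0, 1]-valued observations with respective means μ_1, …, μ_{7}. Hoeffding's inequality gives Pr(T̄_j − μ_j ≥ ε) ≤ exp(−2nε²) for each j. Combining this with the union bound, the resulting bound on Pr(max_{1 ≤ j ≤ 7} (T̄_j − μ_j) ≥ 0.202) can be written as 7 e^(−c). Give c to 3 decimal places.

6.447

Union bound over the 7 events: Pr(max_{1 ≤ j ≤ 7} (T̄_j − μ_j) ≥ 0.202) ≤ 7·exp(−2nε²) = 7 exp(−2·79·0.202²).
So c = 2·79·0.202² = 6.4470.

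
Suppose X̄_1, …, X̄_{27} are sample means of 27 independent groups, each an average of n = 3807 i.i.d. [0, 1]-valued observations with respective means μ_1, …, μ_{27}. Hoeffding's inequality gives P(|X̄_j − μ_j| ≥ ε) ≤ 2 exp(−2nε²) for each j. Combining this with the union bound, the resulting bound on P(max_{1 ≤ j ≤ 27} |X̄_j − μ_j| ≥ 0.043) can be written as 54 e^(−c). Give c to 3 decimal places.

14.078

Union bound over the 27 events: P(max_{1 ≤ j ≤ 27} |X̄_j − μ_j| ≥ 0.043) ≤ 27·2·exp(−2nε²) = 54 exp(−2·3807·0.043²).
So c = 2·3807·0.043² = 14.0783.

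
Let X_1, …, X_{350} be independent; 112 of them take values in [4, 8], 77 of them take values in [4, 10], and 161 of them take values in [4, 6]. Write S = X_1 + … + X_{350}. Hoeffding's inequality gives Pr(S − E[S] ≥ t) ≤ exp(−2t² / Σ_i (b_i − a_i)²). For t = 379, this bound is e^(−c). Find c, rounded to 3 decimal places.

Σ(b_i − a_i)² = 112·4² + 77·6² + 161·2² = 5208.
c = 2t² / 5208 = 2·379² / 5208 = 55.1617.

55.162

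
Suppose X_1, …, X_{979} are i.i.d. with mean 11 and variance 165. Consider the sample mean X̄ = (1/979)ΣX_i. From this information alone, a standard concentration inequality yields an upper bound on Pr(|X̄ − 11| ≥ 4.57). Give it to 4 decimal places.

With mean and variance of each term known, Chebyshev's inequality bounds the deviation of the sum (or sample mean).
Var(X̄) = Var(X_i)/n = 165/979 = 0.16854.
Chebyshev: Pr(|X̄ − 11| ≥ 4.57) ≤ Var(X̄)/(4.57)² = 165/(979·4.57²) = 0.0081.

0.0081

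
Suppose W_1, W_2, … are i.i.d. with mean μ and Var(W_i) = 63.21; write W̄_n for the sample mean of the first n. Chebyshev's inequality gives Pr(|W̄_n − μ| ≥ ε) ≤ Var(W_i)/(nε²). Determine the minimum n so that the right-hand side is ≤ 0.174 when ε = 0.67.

810

Require 63.21/(n·0.67²) ≤ 0.174, i.e. n ≥ 63.21/(0.174·0.67²) = 809.258.
The smallest integer n is 810.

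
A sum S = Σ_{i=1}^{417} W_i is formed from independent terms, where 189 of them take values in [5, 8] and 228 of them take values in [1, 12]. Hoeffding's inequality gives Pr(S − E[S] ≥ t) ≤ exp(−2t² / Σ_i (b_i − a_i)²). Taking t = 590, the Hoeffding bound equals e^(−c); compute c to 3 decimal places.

Σ(b_i − a_i)² = 189·3² + 228·11² = 29289.
c = 2t² / 29289 = 2·590² / 29289 = 23.7700.

23.770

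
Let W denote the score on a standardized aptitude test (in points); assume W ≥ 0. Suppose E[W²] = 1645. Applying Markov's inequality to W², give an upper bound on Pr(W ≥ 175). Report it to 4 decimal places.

0.0537

Since W ≥ 0, the event {W ≥ 175} is the same as {W² ≥ 30625}.
Markov's inequality applied to W² gives Pr(W² ≥ 30625) ≤ E[W²]/30625 = 1645/30625 = 0.0537.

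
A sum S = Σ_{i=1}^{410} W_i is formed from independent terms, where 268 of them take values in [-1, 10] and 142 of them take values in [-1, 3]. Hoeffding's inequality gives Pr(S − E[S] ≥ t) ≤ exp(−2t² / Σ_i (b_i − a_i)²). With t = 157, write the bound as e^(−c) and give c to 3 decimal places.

Σ(b_i − a_i)² = 268·11² + 142·4² = 34700.
c = 2t² / 34700 = 2·157² / 34700 = 1.4207.

1.421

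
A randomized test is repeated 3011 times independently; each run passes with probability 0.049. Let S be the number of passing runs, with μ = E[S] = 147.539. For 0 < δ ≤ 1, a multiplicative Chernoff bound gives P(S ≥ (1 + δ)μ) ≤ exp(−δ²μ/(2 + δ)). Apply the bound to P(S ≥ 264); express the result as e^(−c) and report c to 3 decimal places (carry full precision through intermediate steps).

Write 264 = (1 + δ)μ, so δ = 264/147.539 − 1 = 0.7893574…
Then the exponent is δ²μ/(2 + δ) = (264 − μ)² / (μ·(2 + δ)) = 32.957179.

32.957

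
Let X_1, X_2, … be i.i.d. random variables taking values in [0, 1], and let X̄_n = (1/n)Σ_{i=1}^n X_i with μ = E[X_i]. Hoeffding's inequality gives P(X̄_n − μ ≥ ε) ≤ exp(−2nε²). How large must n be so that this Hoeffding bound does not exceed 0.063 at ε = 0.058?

Require exp(−2nε²) ≤ 0.063, i.e. 2nε² ≥ ln(1/0.063) = 2.764621.
So n ≥ 2.764621 / (2·0.058²) = 410.913.
The smallest integer n is 411.

411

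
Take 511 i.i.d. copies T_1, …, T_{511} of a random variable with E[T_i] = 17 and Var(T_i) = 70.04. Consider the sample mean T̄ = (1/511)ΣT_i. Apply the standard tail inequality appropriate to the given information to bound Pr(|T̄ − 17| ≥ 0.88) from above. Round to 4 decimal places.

0.1770

With mean and variance of each term known, Chebyshev's inequality bounds the deviation of the sum (or sample mean).
Var(T̄) = Var(T_i)/n = 70.04/511 = 0.13706.
Chebyshev: Pr(|T̄ − 17| ≥ 0.88) ≤ Var(T̄)/(0.88)² = 70.04/(511·0.88²) = 0.1770.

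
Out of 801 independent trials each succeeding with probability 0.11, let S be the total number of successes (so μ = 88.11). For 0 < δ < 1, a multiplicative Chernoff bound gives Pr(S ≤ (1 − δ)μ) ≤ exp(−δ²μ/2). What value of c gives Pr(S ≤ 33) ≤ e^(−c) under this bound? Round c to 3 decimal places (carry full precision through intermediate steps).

Write 33 = (1 − δ)μ, so δ = 1 − 33/88.11 = 0.6254682…
Then the exponent is δ²μ/2 = (μ − 33)²/(2μ) = 17.234775.

17.235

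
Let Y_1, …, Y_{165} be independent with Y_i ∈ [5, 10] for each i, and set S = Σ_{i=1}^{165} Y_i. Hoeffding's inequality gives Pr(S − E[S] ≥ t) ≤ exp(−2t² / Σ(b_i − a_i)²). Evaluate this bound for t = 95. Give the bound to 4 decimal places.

Σ(b_i − a_i)² = 165·(5)² = 4125.
Exponent = 2·95²/4125 = 4.3758.
Bound = exp(−4.3758) = 0.01258.

0.0126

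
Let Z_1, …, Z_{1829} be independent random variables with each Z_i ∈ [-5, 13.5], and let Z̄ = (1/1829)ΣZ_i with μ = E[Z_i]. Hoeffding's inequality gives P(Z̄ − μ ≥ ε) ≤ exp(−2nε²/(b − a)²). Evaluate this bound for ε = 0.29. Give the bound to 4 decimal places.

0.4070

Exponent: 2nε²/(b − a)² = 2·1829·0.29² / 18.5² = 0.89887.
Bound = exp(−0.89887) = 0.40703.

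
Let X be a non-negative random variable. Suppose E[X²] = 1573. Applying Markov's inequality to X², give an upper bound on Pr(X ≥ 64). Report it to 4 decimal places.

0.3840

Since X ≥ 0, the event {X ≥ 64} is the same as {X² ≥ 4096}.
Markov's inequality applied to X² gives Pr(X² ≥ 4096) ≤ E[X²]/4096 = 1573/4096 = 0.3840.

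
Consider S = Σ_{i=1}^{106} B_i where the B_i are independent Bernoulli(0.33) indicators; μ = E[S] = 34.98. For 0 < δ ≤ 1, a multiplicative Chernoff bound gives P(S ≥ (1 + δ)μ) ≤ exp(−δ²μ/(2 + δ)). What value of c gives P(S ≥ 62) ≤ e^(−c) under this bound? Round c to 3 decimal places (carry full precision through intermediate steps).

Write 62 = (1 + δ)μ, so δ = 62/34.98 − 1 = 0.7724414…
Then the exponent is δ²μ/(2 + δ) = (62 − μ)² / (μ·(2 + δ)) = 7.528154.

7.528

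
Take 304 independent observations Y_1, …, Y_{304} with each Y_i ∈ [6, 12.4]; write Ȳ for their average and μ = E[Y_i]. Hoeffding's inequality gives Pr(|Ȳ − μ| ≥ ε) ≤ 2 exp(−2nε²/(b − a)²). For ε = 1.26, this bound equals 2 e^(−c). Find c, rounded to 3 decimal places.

23.566

c = 2nε²/(b − a)² = 2·304·1.26² / 6.4² = 23.5659.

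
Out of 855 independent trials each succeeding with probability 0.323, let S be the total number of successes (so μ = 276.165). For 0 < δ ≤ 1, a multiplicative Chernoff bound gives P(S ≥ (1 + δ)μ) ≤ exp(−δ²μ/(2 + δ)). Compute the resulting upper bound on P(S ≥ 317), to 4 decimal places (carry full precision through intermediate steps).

0.0601

Write 317 = (1 + δ)μ, so δ = 317/276.165 − 1 = 0.1478645…
Then the exponent is δ²μ/(2 + δ) = (317 − μ)² / (μ·(2 + δ)) = 2.811186.
Bound = exp(−2.811186) = 0.06013.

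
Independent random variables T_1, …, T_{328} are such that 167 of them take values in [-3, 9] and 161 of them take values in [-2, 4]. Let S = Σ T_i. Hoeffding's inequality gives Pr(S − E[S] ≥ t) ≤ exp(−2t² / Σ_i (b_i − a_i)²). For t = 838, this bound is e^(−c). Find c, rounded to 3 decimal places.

Σ(b_i − a_i)² = 167·12² + 161·6² = 29844.
c = 2t² / 29844 = 2·838² / 29844 = 47.0610.

47.061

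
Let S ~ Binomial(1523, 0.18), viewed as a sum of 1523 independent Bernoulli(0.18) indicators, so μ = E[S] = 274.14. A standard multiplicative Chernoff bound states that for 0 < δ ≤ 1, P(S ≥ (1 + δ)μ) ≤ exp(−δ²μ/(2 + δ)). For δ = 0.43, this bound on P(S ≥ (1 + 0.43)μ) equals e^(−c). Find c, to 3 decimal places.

20.859

c = δ²μ/(2 + δ) = 0.43²·274.14/(2 + 0.43) = 20.8595.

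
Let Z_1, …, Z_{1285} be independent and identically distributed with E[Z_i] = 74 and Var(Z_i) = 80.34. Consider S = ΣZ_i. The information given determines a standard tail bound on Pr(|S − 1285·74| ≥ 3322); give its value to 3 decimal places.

0.009

With mean and variance of each term known, Chebyshev's inequality bounds the deviation of the sum (or sample mean).
Var(S) = n·Var(Z_i) = 1285·80.34 = 103236.9.
Chebyshev: Pr(|S − 1285·74| ≥ 3322) ≤ Var(S)/3322² = 103236.9/11035684 = 0.0094.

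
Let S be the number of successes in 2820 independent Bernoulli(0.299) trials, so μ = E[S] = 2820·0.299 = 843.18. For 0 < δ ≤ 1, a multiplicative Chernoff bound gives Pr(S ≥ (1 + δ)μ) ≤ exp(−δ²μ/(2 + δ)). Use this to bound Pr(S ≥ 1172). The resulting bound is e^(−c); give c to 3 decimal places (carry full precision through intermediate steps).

Write 1172 = (1 + δ)μ, so δ = 1172/843.18 − 1 = 0.389976…
Then the exponent is δ²μ/(2 + δ) = (1172 − μ)² / (μ·(2 + δ)) = 53.654062.

53.654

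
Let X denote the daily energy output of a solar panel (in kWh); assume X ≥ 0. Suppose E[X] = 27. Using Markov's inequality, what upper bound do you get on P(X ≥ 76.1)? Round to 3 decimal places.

Markov's inequality: for a non-negative random variable, P(X ≥ a) ≤ E[X]/a.
Here E[X] = 27 and a = 76.1, so the bound is 27/76.1 = 0.3548.

0.355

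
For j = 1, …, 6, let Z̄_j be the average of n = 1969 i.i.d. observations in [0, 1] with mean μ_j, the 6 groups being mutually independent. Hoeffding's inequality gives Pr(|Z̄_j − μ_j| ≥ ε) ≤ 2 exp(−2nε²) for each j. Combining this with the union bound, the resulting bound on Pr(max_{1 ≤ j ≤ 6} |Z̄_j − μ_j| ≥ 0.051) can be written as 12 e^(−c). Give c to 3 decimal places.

10.243

Union bound over the 6 events: Pr(max_{1 ≤ j ≤ 6} |Z̄_j − μ_j| ≥ 0.051) ≤ 6·2·exp(−2nε²) = 12 exp(−2·1969·0.051²).
So c = 2·1969·0.051² = 10.2427.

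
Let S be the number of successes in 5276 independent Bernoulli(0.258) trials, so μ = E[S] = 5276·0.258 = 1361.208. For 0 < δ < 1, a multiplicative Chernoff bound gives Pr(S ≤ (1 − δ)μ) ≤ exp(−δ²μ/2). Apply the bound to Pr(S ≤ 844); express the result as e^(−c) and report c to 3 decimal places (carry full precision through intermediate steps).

Write 844 = (1 − δ)μ, so δ = 1 − 844/1361.208 = 0.3799625…
Then the exponent is δ²μ/2 = (μ − 844)²/(2μ) = 98.259823.

98.260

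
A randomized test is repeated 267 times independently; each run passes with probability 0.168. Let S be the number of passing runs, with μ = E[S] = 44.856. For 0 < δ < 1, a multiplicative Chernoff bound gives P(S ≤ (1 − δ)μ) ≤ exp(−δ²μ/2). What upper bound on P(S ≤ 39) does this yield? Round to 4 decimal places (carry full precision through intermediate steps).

Write 39 = (1 − δ)μ, so δ = 1 − 39/44.856 = 0.1305511…
Then the exponent is δ²μ/2 = (μ − 39)²/(2μ) = 0.382254.
Bound = exp(−0.382254) = 0.68232.

0.6823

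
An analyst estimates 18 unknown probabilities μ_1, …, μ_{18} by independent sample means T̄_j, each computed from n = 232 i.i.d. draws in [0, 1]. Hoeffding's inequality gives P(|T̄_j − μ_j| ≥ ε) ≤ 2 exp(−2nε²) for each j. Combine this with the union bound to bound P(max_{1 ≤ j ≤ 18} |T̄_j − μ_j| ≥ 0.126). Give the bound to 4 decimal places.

Per-experiment Hoeffding bound: 2·exp(−2·232·0.126²) = 2·exp(−7.36646) = 0.0012642.
Union bound over 18 events: 18·0.0012642 = 0.02276.

0.0228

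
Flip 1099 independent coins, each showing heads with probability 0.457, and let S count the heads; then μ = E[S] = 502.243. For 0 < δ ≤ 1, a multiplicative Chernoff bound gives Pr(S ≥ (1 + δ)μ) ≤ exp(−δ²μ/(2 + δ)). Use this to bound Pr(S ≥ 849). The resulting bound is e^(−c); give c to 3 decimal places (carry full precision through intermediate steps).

Write 849 = (1 + δ)μ, so δ = 849/502.243 − 1 = 0.6904168…
Then the exponent is δ²μ/(2 + δ) = (849 − μ)² / (μ·(2 + δ)) = 88.985043.

88.985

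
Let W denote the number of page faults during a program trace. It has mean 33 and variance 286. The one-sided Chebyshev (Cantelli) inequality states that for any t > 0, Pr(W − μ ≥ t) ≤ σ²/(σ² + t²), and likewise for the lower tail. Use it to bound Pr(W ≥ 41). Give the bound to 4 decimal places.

0.8171

Here σ² = 286 and t = 8, so σ² + t² = 350.
Cantelli's bound: 286/350 = 0.8171.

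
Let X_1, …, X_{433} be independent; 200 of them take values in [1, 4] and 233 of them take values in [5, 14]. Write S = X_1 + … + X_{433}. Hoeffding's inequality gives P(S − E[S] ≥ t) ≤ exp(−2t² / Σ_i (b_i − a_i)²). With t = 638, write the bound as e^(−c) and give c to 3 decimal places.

Σ(b_i − a_i)² = 200·3² + 233·9² = 20673.
c = 2t² / 20673 = 2·638² / 20673 = 39.3793.

39.379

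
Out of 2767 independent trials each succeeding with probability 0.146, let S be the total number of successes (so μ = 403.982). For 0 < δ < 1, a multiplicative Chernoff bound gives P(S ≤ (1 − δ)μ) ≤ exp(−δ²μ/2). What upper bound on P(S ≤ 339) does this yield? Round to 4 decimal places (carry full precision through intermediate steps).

0.0054

Write 339 = (1 − δ)μ, so δ = 1 − 339/403.982 = 0.1608537…
Then the exponent is δ²μ/2 = (μ − 339)²/(2μ) = 5.226298.
Bound = exp(−5.226298) = 0.00537.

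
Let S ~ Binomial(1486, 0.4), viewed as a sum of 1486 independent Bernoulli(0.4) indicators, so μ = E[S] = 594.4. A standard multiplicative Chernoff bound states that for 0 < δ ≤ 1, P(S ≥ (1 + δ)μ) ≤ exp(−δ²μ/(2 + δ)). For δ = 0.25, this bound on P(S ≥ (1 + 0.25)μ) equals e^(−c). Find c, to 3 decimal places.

c = δ²μ/(2 + δ) = 0.25²·594.4/(2 + 0.25) = 16.5111.

16.511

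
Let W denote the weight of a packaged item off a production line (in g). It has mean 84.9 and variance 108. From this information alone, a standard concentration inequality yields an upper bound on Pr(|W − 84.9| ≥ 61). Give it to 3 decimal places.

0.029

Mean and variance are known, so Chebyshev's inequality applies.
Chebyshev: Pr(|W − μ| ≥ t) ≤ Var(W)/t².
Bound = 108 / 3721 = 0.0290.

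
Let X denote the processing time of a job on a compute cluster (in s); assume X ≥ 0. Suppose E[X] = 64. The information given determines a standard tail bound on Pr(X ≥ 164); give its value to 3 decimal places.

Only the mean of a non-negative variable is known, so Markov's inequality is the applicable tail bound.
Markov's inequality: for a non-negative random variable, Pr(X ≥ a) ≤ E[X]/a.
Here E[X] = 64 and a = 164, so the bound is 64/164 = 0.3902.

0.390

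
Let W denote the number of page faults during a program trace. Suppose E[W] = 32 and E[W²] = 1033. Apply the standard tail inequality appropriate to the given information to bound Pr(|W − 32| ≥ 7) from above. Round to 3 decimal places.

0.184

The first two moments determine the variance, so Chebyshev's inequality is the sharpest standard bound available.
Var(W) = E[W²] − (E[W])² = 1033 − 1024 = 9.
Chebyshev's inequality: Pr(|W − μ| ≥ t) ≤ Var(W)/t² = 9/49 = 0.1837.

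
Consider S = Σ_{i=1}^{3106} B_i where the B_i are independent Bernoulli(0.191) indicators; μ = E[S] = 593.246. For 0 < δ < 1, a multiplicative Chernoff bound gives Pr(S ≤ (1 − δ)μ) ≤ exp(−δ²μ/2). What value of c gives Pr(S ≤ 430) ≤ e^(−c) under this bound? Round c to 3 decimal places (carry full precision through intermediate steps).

Write 430 = (1 − δ)μ, so δ = 1 − 430/593.246 = 0.2751742…
Then the exponent is δ²μ/2 = (μ − 430)²/(2μ) = 22.460545.

22.461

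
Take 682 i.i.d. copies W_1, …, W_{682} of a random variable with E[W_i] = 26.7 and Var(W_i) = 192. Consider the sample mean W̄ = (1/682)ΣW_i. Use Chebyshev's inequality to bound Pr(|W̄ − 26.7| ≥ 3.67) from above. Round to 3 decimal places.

0.021

Var(W̄) = Var(W_i)/n = 192/682 = 0.28152.
Chebyshev: Pr(|W̄ − 26.7| ≥ 3.67) ≤ Var(W̄)/(3.67)² = 192/(682·3.67²) = 0.0209.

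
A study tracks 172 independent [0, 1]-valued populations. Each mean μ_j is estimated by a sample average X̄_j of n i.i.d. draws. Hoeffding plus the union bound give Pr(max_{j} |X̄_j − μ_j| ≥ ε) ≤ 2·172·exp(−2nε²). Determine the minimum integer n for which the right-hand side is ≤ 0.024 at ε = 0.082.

712

Need 2·172·exp(−2nε²) ≤ 0.024, i.e. exp(−2nε²) ≤ 0.024/344.
So 2nε² ≥ ln(344/0.024) = 9.570343.
Hence n ≥ 9.570343/(2·0.082²) = 711.655.
The smallest integer n is 712.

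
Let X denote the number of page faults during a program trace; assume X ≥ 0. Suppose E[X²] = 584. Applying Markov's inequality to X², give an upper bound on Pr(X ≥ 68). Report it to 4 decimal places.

0.1263

Since X ≥ 0, the event {X ≥ 68} is the same as {X² ≥ 4624}.
Markov's inequality applied to X² gives Pr(X² ≥ 4624) ≤ E[X²]/4624 = 584/4624 = 0.1263.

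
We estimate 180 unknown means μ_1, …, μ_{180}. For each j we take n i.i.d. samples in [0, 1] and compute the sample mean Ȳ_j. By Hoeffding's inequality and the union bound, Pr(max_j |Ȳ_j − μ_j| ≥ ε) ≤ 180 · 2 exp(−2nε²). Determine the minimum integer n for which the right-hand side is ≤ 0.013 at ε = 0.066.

1175

Need 2·180·exp(−2nε²) ≤ 0.013, i.e. exp(−2nε²) ≤ 0.013/360.
So 2nε² ≥ ln(360/0.013) = 10.228910.
Hence n ≥ 10.228910/(2·0.066²) = 1174.117.
The smallest integer n is 1175.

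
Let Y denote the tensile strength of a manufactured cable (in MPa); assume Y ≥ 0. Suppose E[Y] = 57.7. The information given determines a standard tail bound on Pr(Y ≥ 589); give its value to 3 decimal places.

0.098

Only the mean of a non-negative variable is known, so Markov's inequality is the applicable tail bound.
Markov's inequality: for a non-negative random variable, Pr(Y ≥ a) ≤ E[Y]/a.
Here E[Y] = 57.7 and a = 589, so the bound is 57.7/589 = 0.0980.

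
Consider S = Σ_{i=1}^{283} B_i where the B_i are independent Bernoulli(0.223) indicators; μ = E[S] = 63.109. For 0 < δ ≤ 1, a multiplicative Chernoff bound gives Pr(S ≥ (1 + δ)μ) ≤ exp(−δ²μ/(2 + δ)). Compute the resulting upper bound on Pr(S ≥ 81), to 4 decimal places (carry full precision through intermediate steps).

Write 81 = (1 + δ)μ, so δ = 81/63.109 − 1 = 0.2834936…
Then the exponent is δ²μ/(2 + δ) = (81 − μ)² / (μ·(2 + δ)) = 2.221151.
Bound = exp(−2.221151) = 0.10848.

0.1085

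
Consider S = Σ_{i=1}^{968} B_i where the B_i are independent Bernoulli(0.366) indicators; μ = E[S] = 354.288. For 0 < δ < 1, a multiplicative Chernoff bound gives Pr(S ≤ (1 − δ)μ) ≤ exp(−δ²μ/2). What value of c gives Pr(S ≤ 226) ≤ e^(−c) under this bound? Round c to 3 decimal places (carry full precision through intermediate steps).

Write 226 = (1 − δ)μ, so δ = 1 − 226/354.288 = 0.3621009…
Then the exponent is δ²μ/2 = (μ − 226)²/(2μ) = 23.226599.

23.227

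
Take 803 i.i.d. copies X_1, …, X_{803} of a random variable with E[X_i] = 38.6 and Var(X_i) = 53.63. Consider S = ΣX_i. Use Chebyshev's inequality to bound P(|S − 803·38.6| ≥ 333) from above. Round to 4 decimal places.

Var(S) = n·Var(X_i) = 803·53.63 = 43064.89.
Chebyshev: P(|S − 803·38.6| ≥ 333) ≤ Var(S)/333² = 43064.89/110889 = 0.3884.

0.3884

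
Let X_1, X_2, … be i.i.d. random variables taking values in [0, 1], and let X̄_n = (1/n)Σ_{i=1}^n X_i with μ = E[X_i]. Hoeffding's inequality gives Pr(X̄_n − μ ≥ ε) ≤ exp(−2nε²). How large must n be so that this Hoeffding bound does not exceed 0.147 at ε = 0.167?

35

Require exp(−2nε²) ≤ 0.147, i.e. 2nε² ≥ ln(1/0.147) = 1.917323.
So n ≥ 1.917323 / (2·0.167²) = 34.374.
The smallest integer n is 35.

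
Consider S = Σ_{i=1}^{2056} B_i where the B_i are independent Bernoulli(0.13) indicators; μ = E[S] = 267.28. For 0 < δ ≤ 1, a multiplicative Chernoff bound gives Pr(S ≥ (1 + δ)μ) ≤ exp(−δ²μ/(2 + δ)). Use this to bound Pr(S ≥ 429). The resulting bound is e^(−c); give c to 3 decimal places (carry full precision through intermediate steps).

Write 429 = (1 + δ)μ, so δ = 429/267.28 − 1 = 0.6050584…
Then the exponent is δ²μ/(2 + δ) = (429 − μ)² / (μ·(2 + δ)) = 37.561553.

37.562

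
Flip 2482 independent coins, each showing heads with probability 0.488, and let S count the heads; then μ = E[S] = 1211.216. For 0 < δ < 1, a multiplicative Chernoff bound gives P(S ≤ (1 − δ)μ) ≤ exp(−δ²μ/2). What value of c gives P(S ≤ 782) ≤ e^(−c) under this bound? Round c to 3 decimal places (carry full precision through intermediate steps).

76.050

Write 782 = (1 − δ)μ, so δ = 1 − 782/1211.216 = 0.3543678…
Then the exponent is δ²μ/2 = (μ − 782)²/(2μ) = 76.050174.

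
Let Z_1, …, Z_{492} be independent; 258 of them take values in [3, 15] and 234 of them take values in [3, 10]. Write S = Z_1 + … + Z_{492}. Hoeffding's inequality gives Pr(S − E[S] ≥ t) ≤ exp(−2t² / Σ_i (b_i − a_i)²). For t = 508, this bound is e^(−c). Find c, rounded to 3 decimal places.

10.616

Σ(b_i − a_i)² = 258·12² + 234·7² = 48618.
c = 2t² / 48618 = 2·508² / 48618 = 10.6160.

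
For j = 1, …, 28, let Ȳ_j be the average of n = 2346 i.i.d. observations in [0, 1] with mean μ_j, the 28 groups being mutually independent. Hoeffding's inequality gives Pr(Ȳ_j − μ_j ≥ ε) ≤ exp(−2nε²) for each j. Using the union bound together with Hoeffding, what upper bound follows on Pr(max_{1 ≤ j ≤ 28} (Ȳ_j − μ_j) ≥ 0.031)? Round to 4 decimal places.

Per-experiment Hoeffding bound: exp(−2·2346·0.031²) = exp(−4.50901) = 0.011009.
Union bound over 28 events: 28·0.011009 = 0.30826.

0.3083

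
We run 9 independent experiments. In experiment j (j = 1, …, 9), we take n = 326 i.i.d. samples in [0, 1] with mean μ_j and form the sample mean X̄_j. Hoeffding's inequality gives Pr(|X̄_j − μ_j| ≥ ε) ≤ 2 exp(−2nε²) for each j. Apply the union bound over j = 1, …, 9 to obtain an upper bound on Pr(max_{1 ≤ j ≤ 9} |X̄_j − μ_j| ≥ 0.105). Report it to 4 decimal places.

0.0136

Per-experiment Hoeffding bound: 2·exp(−2·326·0.105²) = 2·exp(−7.18830) = 0.0015107.
Union bound over 9 events: 9·0.0015107 = 0.01360.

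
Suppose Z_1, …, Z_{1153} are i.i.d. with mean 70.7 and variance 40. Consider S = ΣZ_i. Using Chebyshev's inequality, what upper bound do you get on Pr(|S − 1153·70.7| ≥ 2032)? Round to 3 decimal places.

Var(S) = n·Var(Z_i) = 1153·40 = 46120.
Chebyshev: Pr(|S − 1153·70.7| ≥ 2032) ≤ Var(S)/2032² = 46120/4129024 = 0.0112.

0.011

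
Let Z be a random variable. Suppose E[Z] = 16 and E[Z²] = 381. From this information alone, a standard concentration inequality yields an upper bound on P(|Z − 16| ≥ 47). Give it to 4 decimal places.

0.0566

The first two moments determine the variance, so Chebyshev's inequality is the sharpest standard bound available.
Var(Z) = E[Z²] − (E[Z])² = 381 − 256 = 125.
Chebyshev's inequality: P(|Z − μ| ≥ t) ≤ Var(Z)/t² = 125/2209 = 0.0566.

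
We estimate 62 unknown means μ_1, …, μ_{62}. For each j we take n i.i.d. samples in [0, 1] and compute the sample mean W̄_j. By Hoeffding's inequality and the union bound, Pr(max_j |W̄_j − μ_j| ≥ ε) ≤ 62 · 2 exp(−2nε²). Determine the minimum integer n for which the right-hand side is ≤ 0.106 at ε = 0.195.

Need 2·62·exp(−2nε²) ≤ 0.106, i.e. exp(−2nε²) ≤ 0.106/124.
So 2nε² ≥ ln(124/0.106) = 7.064598.
Hence n ≥ 7.064598/(2·0.195²) = 92.894.
The smallest integer n is 93.

93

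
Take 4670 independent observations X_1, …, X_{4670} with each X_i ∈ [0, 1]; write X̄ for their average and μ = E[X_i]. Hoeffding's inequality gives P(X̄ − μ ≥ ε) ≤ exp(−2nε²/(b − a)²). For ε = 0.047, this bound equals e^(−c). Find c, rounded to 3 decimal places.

c = 2nε²/(b − a)² = 2·4670·0.047² / 1² = 20.6321.

20.632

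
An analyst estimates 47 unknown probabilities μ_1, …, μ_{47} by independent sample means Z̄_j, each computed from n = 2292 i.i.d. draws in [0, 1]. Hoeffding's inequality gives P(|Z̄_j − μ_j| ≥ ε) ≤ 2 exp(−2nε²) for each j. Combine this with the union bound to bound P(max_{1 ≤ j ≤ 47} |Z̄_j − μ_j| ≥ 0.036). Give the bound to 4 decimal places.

0.2472

Per-experiment Hoeffding bound: 2·exp(−2·2292·0.036²) = 2·exp(−5.94086) = 0.0052595.
Union bound over 47 events: 47·0.0052595 = 0.24720.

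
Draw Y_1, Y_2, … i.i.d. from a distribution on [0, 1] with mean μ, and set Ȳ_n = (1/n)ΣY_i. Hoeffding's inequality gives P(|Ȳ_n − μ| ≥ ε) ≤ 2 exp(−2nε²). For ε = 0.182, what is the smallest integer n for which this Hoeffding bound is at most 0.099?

46

Require 2·exp(−2nε²) ≤ 0.099, i.e. 2nε² ≥ ln(2/0.099) = 3.005783.
So n ≥ 3.005783 / (2·0.182²) = 45.372.
The smallest integer n is 46.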